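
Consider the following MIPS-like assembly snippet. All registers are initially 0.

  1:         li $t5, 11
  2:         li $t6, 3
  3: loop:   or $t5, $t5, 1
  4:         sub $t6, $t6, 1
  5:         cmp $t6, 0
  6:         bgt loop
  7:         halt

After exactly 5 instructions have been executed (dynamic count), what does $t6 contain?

li $t5, 11 → $t5=11
li $t6, 3 → $t6=3
or $t5, $t5, 1 → $t5=11|1=11
sub $t6, $t6, 1 → $t6=3-1=2
cmp $t6, 0  (cmp 2,0)
After step 5: $t6 = 2.

2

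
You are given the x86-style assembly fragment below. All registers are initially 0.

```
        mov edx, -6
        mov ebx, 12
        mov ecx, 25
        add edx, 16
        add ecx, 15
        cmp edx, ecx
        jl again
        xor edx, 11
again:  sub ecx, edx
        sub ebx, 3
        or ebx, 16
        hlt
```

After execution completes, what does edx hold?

10

edx=-6
ebx=12
ecx=25
edx=(-6)+16=10
ecx=25+15=40
cmp edx, ecx  (cmp 10,40)
jl again: taken
ecx=40-10=30
ebx=12-3=9
ebx=9|16=25
halt.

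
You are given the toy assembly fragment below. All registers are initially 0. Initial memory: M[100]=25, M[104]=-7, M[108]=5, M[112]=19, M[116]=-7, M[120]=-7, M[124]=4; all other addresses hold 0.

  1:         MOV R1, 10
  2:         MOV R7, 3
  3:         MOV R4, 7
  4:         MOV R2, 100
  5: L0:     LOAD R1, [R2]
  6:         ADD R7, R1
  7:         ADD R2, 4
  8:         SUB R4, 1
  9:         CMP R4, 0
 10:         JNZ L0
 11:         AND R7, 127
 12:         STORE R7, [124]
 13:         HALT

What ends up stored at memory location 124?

35

after MOV R1, 10: R1=10
after MOV R7, 3: R7=3
after MOV R4, 7: R4=7
after MOV R2, 100: R2=100
after LOAD R1, [R2]: R1=M[100]=25
after ADD R7, R1: R7=3+25=28
after ADD R2, 4: R2=100+4=104
after SUB R4, 1: R4=7-1=6
CMP R4, 0  (cmp 6,0)
JNZ L0: taken
after LOAD R1, [R2]: R1=M[104]=-7
after ADD R7, R1: R7=28+(-7)=21
after ADD R2, 4: R2=104+4=108
after SUB R4, 1: R4=6-1=5
CMP R4, 0  (cmp 5,0)
JNZ L0: taken
after LOAD R1, [R2]: R1=M[108]=5
after ADD R7, R1: R7=21+5=26
after ADD R2, 4: R2=108+4=112
after SUB R4, 1: R4=5-1=4
CMP R4, 0  (cmp 4,0)
JNZ L0: taken
after LOAD R1, [R2]: R1=M[112]=19
after ADD R7, R1: R7=26+19=45
after ADD R2, 4: R2=112+4=116
after SUB R4, 1: R4=4-1=3
CMP R4, 0  (cmp 3,0)
JNZ L0: taken
after LOAD R1, [R2]: R1=M[116]=-7
after ADD R7, R1: R7=45+(-7)=38
after ADD R2, 4: R2=116+4=120
after SUB R4, 1: R4=3-1=2
CMP R4, 0  (cmp 2,0)
JNZ L0: taken
after LOAD R1, [R2]: R1=M[120]=-7
after ADD R7, R1: R7=38+(-7)=31
after ADD R2, 4: R2=120+4=124
after SUB R4, 1: R4=2-1=1
CMP R4, 0  (cmp 1,0)
JNZ L0: taken
after LOAD R1, [R2]: R1=M[124]=4
after ADD R7, R1: R7=31+4=35
after ADD R2, 4: R2=124+4=128
after SUB R4, 1: R4=1-1=0
CMP R4, 0  (cmp 0,0)
JNZ L0: not taken
after AND R7, 127: R7=35&127=35
STORE R7, [124] → M[124]=35
halt.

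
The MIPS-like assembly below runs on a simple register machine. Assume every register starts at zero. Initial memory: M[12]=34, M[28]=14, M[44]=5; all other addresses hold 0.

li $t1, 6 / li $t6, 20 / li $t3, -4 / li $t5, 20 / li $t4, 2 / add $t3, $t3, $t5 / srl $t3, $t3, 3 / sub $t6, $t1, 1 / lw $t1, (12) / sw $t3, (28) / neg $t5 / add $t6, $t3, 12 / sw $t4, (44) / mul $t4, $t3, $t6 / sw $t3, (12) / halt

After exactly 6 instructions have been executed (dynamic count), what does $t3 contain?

after li $t1, 6: $t1=6
after li $t6, 20: $t6=20
after li $t3, -4: $t3=-4
after li $t5, 20: $t5=20
after li $t4, 2: $t4=2
after add $t3, $t3, $t5: $t3=(-4)+20=16
After step 6: $t3 = 16.

16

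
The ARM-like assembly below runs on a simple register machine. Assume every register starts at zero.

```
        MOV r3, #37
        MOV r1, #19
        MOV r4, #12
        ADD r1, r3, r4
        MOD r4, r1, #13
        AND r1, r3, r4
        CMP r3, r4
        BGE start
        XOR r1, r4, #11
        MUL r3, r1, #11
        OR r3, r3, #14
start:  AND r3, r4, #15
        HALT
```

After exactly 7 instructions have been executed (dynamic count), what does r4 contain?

r3=37
r1=19
r4=12
r1=37+12=49
r4=49%13=10
r1=37&10=0
CMP r3, r4  (cmp 37,10)
After step 7: r4 = 10.

10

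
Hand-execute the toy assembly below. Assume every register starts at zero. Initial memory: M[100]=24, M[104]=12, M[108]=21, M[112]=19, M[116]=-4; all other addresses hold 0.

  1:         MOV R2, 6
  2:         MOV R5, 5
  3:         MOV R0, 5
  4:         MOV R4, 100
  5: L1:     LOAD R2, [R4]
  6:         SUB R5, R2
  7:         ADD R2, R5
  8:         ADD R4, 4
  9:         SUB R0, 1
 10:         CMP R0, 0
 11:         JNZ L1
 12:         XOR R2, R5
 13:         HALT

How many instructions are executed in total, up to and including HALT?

41

after MOV R2, 6: R2=6
after MOV R5, 5: R5=5
after MOV R0, 5: R0=5
after MOV R4, 100: R4=100
after LOAD R2, [R4]: R2=M[100]=24
after SUB R5, R2: R5=5-24=-19
after ADD R2, R5: R2=24+(-19)=5
after ADD R4, 4: R4=100+4=104
after SUB R0, 1: R0=5-1=4
CMP R0, 0  (cmp 4,0)
JNZ L1: taken
after LOAD R2, [R4]: R2=M[104]=12
after SUB R5, R2: R5=(-19)-12=-31
after ADD R2, R5: R2=12+(-31)=-19
after ADD R4, 4: R4=104+4=108
after SUB R0, 1: R0=4-1=3
CMP R0, 0  (cmp 3,0)
JNZ L1: taken
after LOAD R2, [R4]: R2=M[108]=21
after SUB R5, R2: R5=(-31)-21=-52
after ADD R2, R5: R2=21+(-52)=-31
after ADD R4, 4: R4=108+4=112
after SUB R0, 1: R0=3-1=2
CMP R0, 0  (cmp 2,0)
JNZ L1: taken
after LOAD R2, [R4]: R2=M[112]=19
after SUB R5, R2: R5=(-52)-19=-71
after ADD R2, R5: R2=19+(-71)=-52
after ADD R4, 4: R4=112+4=116
after SUB R0, 1: R0=2-1=1
CMP R0, 0  (cmp 1,0)
JNZ L1: taken
after LOAD R2, [R4]: R2=M[116]=-4
after SUB R5, R2: R5=(-71)-(-4)=-67
after ADD R2, R5: R2=(-4)+(-67)=-71
after ADD R4, 4: R4=116+4=120
after SUB R0, 1: R0=1-1=0
CMP R0, 0  (cmp 0,0)
JNZ L1: not taken
after XOR R2, R5: R2=(-71)^(-67)=4
halt.
Total executed instructions: 41.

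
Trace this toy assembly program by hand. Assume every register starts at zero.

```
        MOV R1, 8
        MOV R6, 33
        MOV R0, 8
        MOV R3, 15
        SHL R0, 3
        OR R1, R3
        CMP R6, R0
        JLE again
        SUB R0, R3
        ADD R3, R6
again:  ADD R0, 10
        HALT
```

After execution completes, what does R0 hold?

MOV R1, 8 → R1=8
MOV R6, 33 → R6=33
MOV R0, 8 → R0=8
MOV R3, 15 → R3=15
SHL R0, 3 → R0=8<<3=64
OR R1, R3 → R1=8|15=15
CMP R6, R0  (cmp 33,64)
JLE again: taken
ADD R0, 10 → R0=64+10=74
halt.

74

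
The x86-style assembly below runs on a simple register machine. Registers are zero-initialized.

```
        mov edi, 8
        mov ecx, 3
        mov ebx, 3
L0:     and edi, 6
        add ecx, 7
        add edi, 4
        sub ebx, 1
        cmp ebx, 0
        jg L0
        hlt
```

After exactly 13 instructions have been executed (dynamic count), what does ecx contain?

17

mov edi, 8 → edi=8
mov ecx, 3 → ecx=3
mov ebx, 3 → ebx=3
and edi, 6 → edi=8&6=0
add ecx, 7 → ecx=3+7=10
add edi, 4 → edi=0+4=4
sub ebx, 1 → ebx=3-1=2
cmp ebx, 0  (cmp 2,0)
jg L0: taken
and edi, 6 → edi=4&6=4
add ecx, 7 → ecx=10+7=17
add edi, 4 → edi=4+4=8
sub ebx, 1 → ebx=2-1=1
After step 13: ecx = 17.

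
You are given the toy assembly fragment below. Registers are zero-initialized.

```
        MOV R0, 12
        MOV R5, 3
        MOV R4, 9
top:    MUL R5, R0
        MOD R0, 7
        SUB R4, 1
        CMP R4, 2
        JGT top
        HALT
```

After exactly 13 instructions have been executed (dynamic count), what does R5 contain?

R0=12
R5=3
R4=9
R5=3*12=36
R0=12%7=5
R4=9-1=8
CMP R4, 2  (cmp 8,2)
JGT top: taken
R5=36*5=180
R0=5%7=5
R4=8-1=7
CMP R4, 2  (cmp 7,2)
JGT top: taken
After step 13: R5 = 180.

180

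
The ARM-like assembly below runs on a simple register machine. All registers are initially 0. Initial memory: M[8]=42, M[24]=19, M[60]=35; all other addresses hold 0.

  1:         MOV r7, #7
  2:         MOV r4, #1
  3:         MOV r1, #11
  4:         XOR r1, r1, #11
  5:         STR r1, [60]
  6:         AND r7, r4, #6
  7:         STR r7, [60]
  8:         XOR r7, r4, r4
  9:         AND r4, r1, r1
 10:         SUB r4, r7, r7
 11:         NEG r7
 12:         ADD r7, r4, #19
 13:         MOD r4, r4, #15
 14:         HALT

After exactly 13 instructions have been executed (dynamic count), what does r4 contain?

0

r7=7
r4=1
r1=11
r1=11^11=0
STR r1, [60] → M[60]=0
r7=1&6=0
STR r7, [60] → M[60]=0
r7=1^1=0
r4=0&0=0
r4=0-0=0
r7=-(0)=0
r7=0+19=19
r4=0%15=0
After step 13: r4 = 0.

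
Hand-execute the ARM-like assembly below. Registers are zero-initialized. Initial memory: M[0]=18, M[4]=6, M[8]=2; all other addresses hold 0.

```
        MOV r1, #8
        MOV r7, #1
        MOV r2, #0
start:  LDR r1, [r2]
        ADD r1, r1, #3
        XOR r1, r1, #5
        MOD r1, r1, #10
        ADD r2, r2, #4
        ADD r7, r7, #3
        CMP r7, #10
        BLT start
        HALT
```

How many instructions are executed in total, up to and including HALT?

after MOV r1, #8: r1=8
after MOV r7, #1: r7=1
after MOV r2, #0: r2=0
after LDR r1, [r2]: r1=M[0]=18
after ADD r1, r1, #3: r1=18+3=21
after XOR r1, r1, #5: r1=21^5=16
after MOD r1, r1, #10: r1=16%10=6
after ADD r2, r2, #4: r2=0+4=4
after ADD r7, r7, #3: r7=1+3=4
CMP r7, #10  (cmp 4,10)
BLT start: taken
after LDR r1, [r2]: r1=M[4]=6
after ADD r1, r1, #3: r1=6+3=9
after XOR r1, r1, #5: r1=9^5=12
after MOD r1, r1, #10: r1=12%10=2
after ADD r2, r2, #4: r2=4+4=8
after ADD r7, r7, #3: r7=4+3=7
CMP r7, #10  (cmp 7,10)
BLT start: taken
after LDR r1, [r2]: r1=M[8]=2
after ADD r1, r1, #3: r1=2+3=5
after XOR r1, r1, #5: r1=5^5=0
after MOD r1, r1, #10: r1=0%10=0
after ADD r2, r2, #4: r2=8+4=12
after ADD r7, r7, #3: r7=7+3=10
CMP r7, #10  (cmp 10,10)
BLT start: not taken
halt.
Total executed instructions: 28.

28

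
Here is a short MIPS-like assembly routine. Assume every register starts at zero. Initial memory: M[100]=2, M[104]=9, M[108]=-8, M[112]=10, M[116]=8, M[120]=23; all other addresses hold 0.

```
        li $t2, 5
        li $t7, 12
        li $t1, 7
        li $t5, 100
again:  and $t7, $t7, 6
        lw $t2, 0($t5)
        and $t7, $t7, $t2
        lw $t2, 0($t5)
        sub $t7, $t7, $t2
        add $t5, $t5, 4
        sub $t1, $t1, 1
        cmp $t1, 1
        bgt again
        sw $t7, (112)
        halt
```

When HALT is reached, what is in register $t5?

after li $t2, 5: $t2=5
after li $t7, 12: $t7=12
after li $t1, 7: $t1=7
after li $t5, 100: $t5=100
after and $t7, $t7, 6: $t7=12&6=4
after lw $t2, 0($t5): $t2=M[100]=2
after and $t7, $t7, $t2: $t7=4&2=0
after lw $t2, 0($t5): $t2=M[100]=2
after sub $t7, $t7, $t2: $t7=0-2=-2
after add $t5, $t5, 4: $t5=100+4=104
after sub $t1, $t1, 1: $t1=7-1=6
cmp $t1, 1  (cmp 6,1)
bgt again: taken
after and $t7, $t7, 6: $t7=(-2)&6=6
after lw $t2, 0($t5): $t2=M[104]=9
after and $t7, $t7, $t2: $t7=6&9=0
after lw $t2, 0($t5): $t2=M[104]=9
after sub $t7, $t7, $t2: $t7=0-9=-9
after add $t5, $t5, 4: $t5=104+4=108
after sub $t1, $t1, 1: $t1=6-1=5
cmp $t1, 1  (cmp 5,1)
bgt again: taken
after and $t7, $t7, 6: $t7=(-9)&6=6
after lw $t2, 0($t5): $t2=M[108]=-8
after and $t7, $t7, $t2: $t7=6&(-8)=0
after lw $t2, 0($t5): $t2=M[108]=-8
after sub $t7, $t7, $t2: $t7=0-(-8)=8
after add $t5, $t5, 4: $t5=108+4=112
after sub $t1, $t1, 1: $t1=5-1=4
cmp $t1, 1  (cmp 4,1)
bgt again: taken
after and $t7, $t7, 6: $t7=8&6=0
after lw $t2, 0($t5): $t2=M[112]=10
after and $t7, $t7, $t2: $t7=0&10=0
after lw $t2, 0($t5): $t2=M[112]=10
after sub $t7, $t7, $t2: $t7=0-10=-10
after add $t5, $t5, 4: $t5=112+4=116
after sub $t1, $t1, 1: $t1=4-1=3
cmp $t1, 1  (cmp 3,1)
bgt again: taken
after and $t7, $t7, 6: $t7=(-10)&6=6
after lw $t2, 0($t5): $t2=M[116]=8
after and $t7, $t7, $t2: $t7=6&8=0
after lw $t2, 0($t5): $t2=M[116]=8
after sub $t7, $t7, $t2: $t7=0-8=-8
after add $t5, $t5, 4: $t5=116+4=120
after sub $t1, $t1, 1: $t1=3-1=2
cmp $t1, 1  (cmp 2,1)
bgt again: taken
after and $t7, $t7, 6: $t7=(-8)&6=0
after lw $t2, 0($t5): $t2=M[120]=23
after and $t7, $t7, $t2: $t7=0&23=0
after lw $t2, 0($t5): $t2=M[120]=23
after sub $t7, $t7, $t2: $t7=0-23=-23
after add $t5, $t5, 4: $t5=120+4=124
after sub $t1, $t1, 1: $t1=2-1=1
cmp $t1, 1  (cmp 1,1)
bgt again: not taken
sw $t7, (112) → M[112]=-23
halt.

124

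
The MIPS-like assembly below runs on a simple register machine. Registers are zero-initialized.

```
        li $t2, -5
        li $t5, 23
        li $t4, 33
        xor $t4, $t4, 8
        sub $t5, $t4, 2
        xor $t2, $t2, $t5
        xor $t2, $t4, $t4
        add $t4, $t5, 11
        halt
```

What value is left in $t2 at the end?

0

after li $t2, -5: $t2=-5
after li $t5, 23: $t5=23
after li $t4, 33: $t4=33
after xor $t4, $t4, 8: $t4=33^8=41
after sub $t5, $t4, 2: $t5=41-2=39
after xor $t2, $t2, $t5: $t2=(-5)^39=-36
after xor $t2, $t4, $t4: $t2=41^41=0
after add $t4, $t5, 11: $t4=39+11=50
halt.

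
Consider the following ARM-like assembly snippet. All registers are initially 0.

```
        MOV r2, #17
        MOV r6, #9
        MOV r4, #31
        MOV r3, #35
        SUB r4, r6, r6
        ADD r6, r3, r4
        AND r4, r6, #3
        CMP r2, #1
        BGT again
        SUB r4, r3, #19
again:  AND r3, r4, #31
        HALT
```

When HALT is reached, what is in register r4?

3

MOV r2, #17 → r2=17
MOV r6, #9 → r6=9
MOV r4, #31 → r4=31
MOV r3, #35 → r3=35
SUB r4, r6, r6 → r4=9-9=0
ADD r6, r3, r4 → r6=35+0=35
AND r4, r6, #3 → r4=35&3=3
CMP r2, #1  (cmp 17,1)
BGT again: taken
AND r3, r4, #31 → r3=3&31=3
halt.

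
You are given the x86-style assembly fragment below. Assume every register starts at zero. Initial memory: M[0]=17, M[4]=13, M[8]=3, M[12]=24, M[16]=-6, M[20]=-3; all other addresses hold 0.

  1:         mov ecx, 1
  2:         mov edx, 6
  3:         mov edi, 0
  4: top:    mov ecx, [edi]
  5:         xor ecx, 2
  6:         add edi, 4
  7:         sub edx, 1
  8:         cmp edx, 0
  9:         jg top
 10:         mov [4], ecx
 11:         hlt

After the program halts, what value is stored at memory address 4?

mov ecx, 1 → ecx=1
mov edx, 6 → edx=6
mov edi, 0 → edi=0
mov ecx, [edi] → ecx=M[0]=17
xor ecx, 2 → ecx=17^2=19
add edi, 4 → edi=0+4=4
sub edx, 1 → edx=6-1=5
cmp edx, 0  (cmp 5,0)
jg top: taken
mov ecx, [edi] → ecx=M[4]=13
xor ecx, 2 → ecx=13^2=15
add edi, 4 → edi=4+4=8
sub edx, 1 → edx=5-1=4
cmp edx, 0  (cmp 4,0)
jg top: taken
mov ecx, [edi] → ecx=M[8]=3
xor ecx, 2 → ecx=3^2=1
add edi, 4 → edi=8+4=12
sub edx, 1 → edx=4-1=3
cmp edx, 0  (cmp 3,0)
jg top: taken
mov ecx, [edi] → ecx=M[12]=24
xor ecx, 2 → ecx=24^2=26
add edi, 4 → edi=12+4=16
sub edx, 1 → edx=3-1=2
cmp edx, 0  (cmp 2,0)
jg top: taken
mov ecx, [edi] → ecx=M[16]=-6
xor ecx, 2 → ecx=(-6)^2=-8
add edi, 4 → edi=16+4=20
sub edx, 1 → edx=2-1=1
cmp edx, 0  (cmp 1,0)
jg top: taken
mov ecx, [edi] → ecx=M[20]=-3
xor ecx, 2 → ecx=(-3)^2=-1
add edi, 4 → edi=20+4=24
sub edx, 1 → edx=1-1=0
cmp edx, 0  (cmp 0,0)
jg top: not taken
mov [4], ecx → M[4]=-1
halt.

-1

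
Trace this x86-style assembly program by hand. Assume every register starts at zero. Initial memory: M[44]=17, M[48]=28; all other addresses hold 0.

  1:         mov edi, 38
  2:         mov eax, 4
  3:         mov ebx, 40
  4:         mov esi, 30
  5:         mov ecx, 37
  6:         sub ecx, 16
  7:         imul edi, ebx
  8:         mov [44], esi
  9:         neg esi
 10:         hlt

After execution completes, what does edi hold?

1520

mov edi, 38 → edi=38
mov eax, 4 → eax=4
mov ebx, 40 → ebx=40
mov esi, 30 → esi=30
mov ecx, 37 → ecx=37
sub ecx, 16 → ecx=37-16=21
imul edi, ebx → edi=38*40=1520
mov [44], esi → M[44]=30
neg esi → esi=-(30)=-30
halt.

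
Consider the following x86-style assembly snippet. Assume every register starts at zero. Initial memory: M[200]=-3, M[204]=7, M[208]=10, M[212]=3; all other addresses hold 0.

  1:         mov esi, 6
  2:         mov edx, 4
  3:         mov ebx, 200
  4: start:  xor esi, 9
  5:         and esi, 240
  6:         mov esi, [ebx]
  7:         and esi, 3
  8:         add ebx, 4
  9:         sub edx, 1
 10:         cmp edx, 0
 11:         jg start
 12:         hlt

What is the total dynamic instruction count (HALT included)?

36

after mov esi, 6: esi=6
after mov edx, 4: edx=4
after mov ebx, 200: ebx=200
after xor esi, 9: esi=6^9=15
after and esi, 240: esi=15&240=0
after mov esi, [ebx]: esi=M[200]=-3
after and esi, 3: esi=(-3)&3=1
after add ebx, 4: ebx=200+4=204
after sub edx, 1: edx=4-1=3
cmp edx, 0  (cmp 3,0)
jg start: taken
after xor esi, 9: esi=1^9=8
after and esi, 240: esi=8&240=0
after mov esi, [ebx]: esi=M[204]=7
after and esi, 3: esi=7&3=3
after add ebx, 4: ebx=204+4=208
after sub edx, 1: edx=3-1=2
cmp edx, 0  (cmp 2,0)
jg start: taken
after xor esi, 9: esi=3^9=10
after and esi, 240: esi=10&240=0
after mov esi, [ebx]: esi=M[208]=10
after and esi, 3: esi=10&3=2
after add ebx, 4: ebx=208+4=212
after sub edx, 1: edx=2-1=1
cmp edx, 0  (cmp 1,0)
jg start: taken
after xor esi, 9: esi=2^9=11
after and esi, 240: esi=11&240=0
after mov esi, [ebx]: esi=M[212]=3
after and esi, 3: esi=3&3=3
after add ebx, 4: ebx=212+4=216
after sub edx, 1: edx=1-1=0
cmp edx, 0  (cmp 0,0)
jg start: not taken
halt.
Total executed instructions: 36.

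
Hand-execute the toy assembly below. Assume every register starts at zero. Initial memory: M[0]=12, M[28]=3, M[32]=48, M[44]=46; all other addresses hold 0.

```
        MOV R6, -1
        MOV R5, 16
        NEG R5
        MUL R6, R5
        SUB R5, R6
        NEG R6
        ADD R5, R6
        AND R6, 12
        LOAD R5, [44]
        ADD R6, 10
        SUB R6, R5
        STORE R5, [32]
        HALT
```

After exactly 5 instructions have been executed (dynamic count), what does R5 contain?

-32

after MOV R6, -1: R6=-1
after MOV R5, 16: R5=16
after NEG R5: R5=-(16)=-16
after MUL R6, R5: R6=(-1)*(-16)=16
after SUB R5, R6: R5=(-16)-16=-32
After step 5: R5 = -32.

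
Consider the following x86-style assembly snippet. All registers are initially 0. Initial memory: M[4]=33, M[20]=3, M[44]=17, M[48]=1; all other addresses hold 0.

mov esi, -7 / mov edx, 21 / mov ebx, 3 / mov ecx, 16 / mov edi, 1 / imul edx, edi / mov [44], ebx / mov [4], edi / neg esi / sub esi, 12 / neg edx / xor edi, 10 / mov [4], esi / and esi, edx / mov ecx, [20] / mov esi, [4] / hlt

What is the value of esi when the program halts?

-5

after mov esi, -7: esi=-7
after mov edx, 21: edx=21
after mov ebx, 3: ebx=3
after mov ecx, 16: ecx=16
after mov edi, 1: edi=1
after imul edx, edi: edx=21*1=21
mov [44], ebx → M[44]=3
mov [4], edi → M[4]=1
after neg esi: esi=-(-7)=7
after sub esi, 12: esi=7-12=-5
after neg edx: edx=-(21)=-21
after xor edi, 10: edi=1^10=11
mov [4], esi → M[4]=-5
after and esi, edx: esi=(-5)&(-21)=-21
after mov ecx, [20]: ecx=M[20]=3
after mov esi, [4]: esi=M[4]=-5
halt.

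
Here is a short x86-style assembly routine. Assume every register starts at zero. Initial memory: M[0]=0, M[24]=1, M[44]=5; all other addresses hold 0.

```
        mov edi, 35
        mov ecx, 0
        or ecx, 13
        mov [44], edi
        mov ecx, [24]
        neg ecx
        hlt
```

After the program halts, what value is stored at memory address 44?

35

edi=35
ecx=0
ecx=0|13=13
mov [44], edi → M[44]=35
ecx=M[24]=1
ecx=-(1)=-1
halt.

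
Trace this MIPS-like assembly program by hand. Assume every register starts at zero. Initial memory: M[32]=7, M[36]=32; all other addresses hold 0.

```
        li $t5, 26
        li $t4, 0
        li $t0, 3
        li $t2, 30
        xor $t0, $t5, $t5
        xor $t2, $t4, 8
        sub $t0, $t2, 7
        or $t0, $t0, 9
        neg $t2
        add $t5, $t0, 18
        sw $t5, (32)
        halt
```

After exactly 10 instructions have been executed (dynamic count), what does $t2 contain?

li $t5, 26 → $t5=26
li $t4, 0 → $t4=0
li $t0, 3 → $t0=3
li $t2, 30 → $t2=30
xor $t0, $t5, $t5 → $t0=26^26=0
xor $t2, $t4, 8 → $t2=0^8=8
sub $t0, $t2, 7 → $t0=8-7=1
or $t0, $t0, 9 → $t0=1|9=9
neg $t2 → $t2=-(8)=-8
add $t5, $t0, 18 → $t5=9+18=27
After step 10: $t2 = -8.

-8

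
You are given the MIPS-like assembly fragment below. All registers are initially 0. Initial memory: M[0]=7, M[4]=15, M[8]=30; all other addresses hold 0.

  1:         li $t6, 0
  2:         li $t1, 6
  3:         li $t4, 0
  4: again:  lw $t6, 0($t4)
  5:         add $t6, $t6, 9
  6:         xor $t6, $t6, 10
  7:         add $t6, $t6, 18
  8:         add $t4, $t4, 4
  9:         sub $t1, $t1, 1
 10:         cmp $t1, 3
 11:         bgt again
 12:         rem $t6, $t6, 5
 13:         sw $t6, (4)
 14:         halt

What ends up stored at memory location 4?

3

li $t6, 0 → $t6=0
li $t1, 6 → $t1=6
li $t4, 0 → $t4=0
lw $t6, 0($t4) → $t6=M[0]=7
add $t6, $t6, 9 → $t6=7+9=16
xor $t6, $t6, 10 → $t6=16^10=26
add $t6, $t6, 18 → $t6=26+18=44
add $t4, $t4, 4 → $t4=0+4=4
sub $t1, $t1, 1 → $t1=6-1=5
cmp $t1, 3  (cmp 5,3)
bgt again: taken
lw $t6, 0($t4) → $t6=M[4]=15
add $t6, $t6, 9 → $t6=15+9=24
xor $t6, $t6, 10 → $t6=24^10=18
add $t6, $t6, 18 → $t6=18+18=36
add $t4, $t4, 4 → $t4=4+4=8
sub $t1, $t1, 1 → $t1=5-1=4
cmp $t1, 3  (cmp 4,3)
bgt again: taken
lw $t6, 0($t4) → $t6=M[8]=30
add $t6, $t6, 9 → $t6=30+9=39
xor $t6, $t6, 10 → $t6=39^10=45
add $t6, $t6, 18 → $t6=45+18=63
add $t4, $t4, 4 → $t4=8+4=12
sub $t1, $t1, 1 → $t1=4-1=3
cmp $t1, 3  (cmp 3,3)
bgt again: not taken
rem $t6, $t6, 5 → $t6=63%5=3
sw $t6, (4) → M[4]=3
halt.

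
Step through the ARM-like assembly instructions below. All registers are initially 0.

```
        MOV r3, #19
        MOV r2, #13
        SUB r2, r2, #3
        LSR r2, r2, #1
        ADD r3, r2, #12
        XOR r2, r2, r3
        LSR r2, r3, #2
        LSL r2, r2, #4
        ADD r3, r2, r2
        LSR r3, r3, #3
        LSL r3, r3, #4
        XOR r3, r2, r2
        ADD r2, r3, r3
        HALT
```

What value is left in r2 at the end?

0

r3=19
r2=13
r2=13-3=10
r2=10>>1=5
r3=5+12=17
r2=5^17=20
r2=17>>2=4
r2=4<<4=64
r3=64+64=128
r3=128>>3=16
r3=16<<4=256
r3=64^64=0
r2=0+0=0
halt.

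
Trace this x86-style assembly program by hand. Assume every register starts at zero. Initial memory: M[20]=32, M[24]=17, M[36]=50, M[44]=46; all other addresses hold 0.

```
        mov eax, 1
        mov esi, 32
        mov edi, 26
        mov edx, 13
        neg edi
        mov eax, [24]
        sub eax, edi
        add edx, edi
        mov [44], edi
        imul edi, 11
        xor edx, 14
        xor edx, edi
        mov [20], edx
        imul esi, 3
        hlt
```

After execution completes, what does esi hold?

96

mov eax, 1 → eax=1
mov esi, 32 → esi=32
mov edi, 26 → edi=26
mov edx, 13 → edx=13
neg edi → edi=-(26)=-26
mov eax, [24] → eax=M[24]=17
sub eax, edi → eax=17-(-26)=43
add edx, edi → edx=13+(-26)=-13
mov [44], edi → M[44]=-26
imul edi, 11 → edi=(-26)*11=-286
xor edx, 14 → edx=(-13)^14=-3
xor edx, edi → edx=(-3)^(-286)=287
mov [20], edx → M[20]=287
imul esi, 3 → esi=32*3=96
halt.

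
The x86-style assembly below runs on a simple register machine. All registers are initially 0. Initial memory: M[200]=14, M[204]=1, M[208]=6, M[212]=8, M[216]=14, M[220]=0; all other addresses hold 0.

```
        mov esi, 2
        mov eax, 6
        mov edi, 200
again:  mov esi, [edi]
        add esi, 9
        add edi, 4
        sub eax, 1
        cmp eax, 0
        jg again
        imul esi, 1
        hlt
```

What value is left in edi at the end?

after mov esi, 2: esi=2
after mov eax, 6: eax=6
after mov edi, 200: edi=200
after mov esi, [edi]: esi=M[200]=14
after add esi, 9: esi=14+9=23
after add edi, 4: edi=200+4=204
after sub eax, 1: eax=6-1=5
cmp eax, 0  (cmp 5,0)
jg again: taken
after mov esi, [edi]: esi=M[204]=1
after add esi, 9: esi=1+9=10
after add edi, 4: edi=204+4=208
after sub eax, 1: eax=5-1=4
cmp eax, 0  (cmp 4,0)
jg again: taken
after mov esi, [edi]: esi=M[208]=6
after add esi, 9: esi=6+9=15
after add edi, 4: edi=208+4=212
after sub eax, 1: eax=4-1=3
cmp eax, 0  (cmp 3,0)
jg again: taken
after mov esi, [edi]: esi=M[212]=8
after add esi, 9: esi=8+9=17
after add edi, 4: edi=212+4=216
after sub eax, 1: eax=3-1=2
cmp eax, 0  (cmp 2,0)
jg again: taken
after mov esi, [edi]: esi=M[216]=14
after add esi, 9: esi=14+9=23
after add edi, 4: edi=216+4=220
after sub eax, 1: eax=2-1=1
cmp eax, 0  (cmp 1,0)
jg again: taken
after mov esi, [edi]: esi=M[220]=0
after add esi, 9: esi=0+9=9
after add edi, 4: edi=220+4=224
after sub eax, 1: eax=1-1=0
cmp eax, 0  (cmp 0,0)
jg again: not taken
after imul esi, 1: esi=9*1=9
halt.

224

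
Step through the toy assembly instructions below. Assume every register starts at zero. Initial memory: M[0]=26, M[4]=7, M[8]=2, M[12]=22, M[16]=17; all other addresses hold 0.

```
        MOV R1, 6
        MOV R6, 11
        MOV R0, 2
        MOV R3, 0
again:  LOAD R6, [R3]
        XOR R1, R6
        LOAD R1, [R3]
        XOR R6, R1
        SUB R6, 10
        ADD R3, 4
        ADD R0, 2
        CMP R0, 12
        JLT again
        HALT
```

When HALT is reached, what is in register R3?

20

R1=6
R6=11
R0=2
R3=0
R6=M[0]=26
R1=6^26=28
R1=M[0]=26
R6=26^26=0
R6=0-10=-10
R3=0+4=4
R0=2+2=4
CMP R0, 12  (cmp 4,12)
JLT again: taken
R6=M[4]=7
R1=26^7=29
R1=M[4]=7
R6=7^7=0
R6=0-10=-10
R3=4+4=8
R0=4+2=6
CMP R0, 12  (cmp 6,12)
JLT again: taken
R6=M[8]=2
R1=7^2=5
R1=M[8]=2
R6=2^2=0
R6=0-10=-10
R3=8+4=12
R0=6+2=8
CMP R0, 12  (cmp 8,12)
JLT again: taken
R6=M[12]=22
R1=2^22=20
R1=M[12]=22
R6=22^22=0
R6=0-10=-10
R3=12+4=16
R0=8+2=10
CMP R0, 12  (cmp 10,12)
JLT again: taken
R6=M[16]=17
R1=22^17=7
R1=M[16]=17
R6=17^17=0
R6=0-10=-10
R3=16+4=20
R0=10+2=12
CMP R0, 12  (cmp 12,12)
JLT again: not taken
halt.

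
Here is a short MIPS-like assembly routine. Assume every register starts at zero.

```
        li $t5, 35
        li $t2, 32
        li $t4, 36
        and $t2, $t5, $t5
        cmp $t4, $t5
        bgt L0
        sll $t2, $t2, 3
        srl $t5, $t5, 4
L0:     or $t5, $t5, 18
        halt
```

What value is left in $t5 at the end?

51

$t5=35
$t2=32
$t4=36
$t2=35&35=35
cmp $t4, $t5  (cmp 36,35)
bgt L0: taken
$t5=35|18=51
halt.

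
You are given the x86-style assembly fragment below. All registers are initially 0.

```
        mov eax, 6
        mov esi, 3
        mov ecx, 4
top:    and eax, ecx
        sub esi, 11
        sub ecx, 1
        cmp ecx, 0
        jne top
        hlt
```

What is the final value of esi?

-41

mov eax, 6 → eax=6
mov esi, 3 → esi=3
mov ecx, 4 → ecx=4
and eax, ecx → eax=6&4=4
sub esi, 11 → esi=3-11=-8
sub ecx, 1 → ecx=4-1=3
cmp ecx, 0  (cmp 3,0)
jne top: taken
and eax, ecx → eax=4&3=0
sub esi, 11 → esi=(-8)-11=-19
sub ecx, 1 → ecx=3-1=2
cmp ecx, 0  (cmp 2,0)
jne top: taken
and eax, ecx → eax=0&2=0
sub esi, 11 → esi=(-19)-11=-30
sub ecx, 1 → ecx=2-1=1
cmp ecx, 0  (cmp 1,0)
jne top: taken
and eax, ecx → eax=0&1=0
sub esi, 11 → esi=(-30)-11=-41
sub ecx, 1 → ecx=1-1=0
cmp ecx, 0  (cmp 0,0)
jne top: not taken
halt.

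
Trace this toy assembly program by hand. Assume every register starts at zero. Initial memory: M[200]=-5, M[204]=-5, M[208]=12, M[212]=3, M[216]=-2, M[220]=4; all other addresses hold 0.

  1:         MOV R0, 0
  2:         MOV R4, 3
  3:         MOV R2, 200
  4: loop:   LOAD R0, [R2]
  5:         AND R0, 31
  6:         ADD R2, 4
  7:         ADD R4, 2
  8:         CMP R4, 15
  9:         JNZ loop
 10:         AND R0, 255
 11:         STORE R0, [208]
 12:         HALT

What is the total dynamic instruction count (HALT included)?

42

MOV R0, 0 → R0=0
MOV R4, 3 → R4=3
MOV R2, 200 → R2=200
LOAD R0, [R2] → R0=M[200]=-5
AND R0, 31 → R0=(-5)&31=27
ADD R2, 4 → R2=200+4=204
ADD R4, 2 → R4=3+2=5
CMP R4, 15  (cmp 5,15)
JNZ loop: taken
LOAD R0, [R2] → R0=M[204]=-5
AND R0, 31 → R0=(-5)&31=27
ADD R2, 4 → R2=204+4=208
ADD R4, 2 → R4=5+2=7
CMP R4, 15  (cmp 7,15)
JNZ loop: taken
LOAD R0, [R2] → R0=M[208]=12
AND R0, 31 → R0=12&31=12
ADD R2, 4 → R2=208+4=212
ADD R4, 2 → R4=7+2=9
CMP R4, 15  (cmp 9,15)
JNZ loop: taken
LOAD R0, [R2] → R0=M[212]=3
AND R0, 31 → R0=3&31=3
ADD R2, 4 → R2=212+4=216
ADD R4, 2 → R4=9+2=11
CMP R4, 15  (cmp 11,15)
JNZ loop: taken
LOAD R0, [R2] → R0=M[216]=-2
AND R0, 31 → R0=(-2)&31=30
ADD R2, 4 → R2=216+4=220
ADD R4, 2 → R4=11+2=13
CMP R4, 15  (cmp 13,15)
JNZ loop: taken
LOAD R0, [R2] → R0=M[220]=4
AND R0, 31 → R0=4&31=4
ADD R2, 4 → R2=220+4=224
ADD R4, 2 → R4=13+2=15
CMP R4, 15  (cmp 15,15)
JNZ loop: not taken
AND R0, 255 → R0=4&255=4
STORE R0, [208] → M[208]=4
halt.
Total executed instructions: 42.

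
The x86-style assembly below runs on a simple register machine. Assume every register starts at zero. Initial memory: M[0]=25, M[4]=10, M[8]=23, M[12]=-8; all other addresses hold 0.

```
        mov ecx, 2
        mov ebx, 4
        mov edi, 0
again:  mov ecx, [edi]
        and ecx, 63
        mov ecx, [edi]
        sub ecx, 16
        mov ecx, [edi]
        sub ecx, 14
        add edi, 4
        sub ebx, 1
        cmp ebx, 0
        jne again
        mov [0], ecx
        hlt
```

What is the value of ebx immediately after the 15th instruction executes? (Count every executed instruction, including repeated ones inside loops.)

3

mov ecx, 2 → ecx=2
mov ebx, 4 → ebx=4
mov edi, 0 → edi=0
mov ecx, [edi] → ecx=M[0]=25
and ecx, 63 → ecx=25&63=25
mov ecx, [edi] → ecx=M[0]=25
sub ecx, 16 → ecx=25-16=9
mov ecx, [edi] → ecx=M[0]=25
sub ecx, 14 → ecx=25-14=11
add edi, 4 → edi=0+4=4
sub ebx, 1 → ebx=4-1=3
cmp ebx, 0  (cmp 3,0)
jne again: taken
mov ecx, [edi] → ecx=M[4]=10
and ecx, 63 → ecx=10&63=10
After step 15: ebx = 3.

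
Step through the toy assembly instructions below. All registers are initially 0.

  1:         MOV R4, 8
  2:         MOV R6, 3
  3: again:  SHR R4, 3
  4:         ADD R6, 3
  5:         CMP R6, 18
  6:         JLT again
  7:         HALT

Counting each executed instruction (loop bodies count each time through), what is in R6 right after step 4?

R4=8
R6=3
R4=8>>3=1
R6=3+3=6
After step 4: R6 = 6.

6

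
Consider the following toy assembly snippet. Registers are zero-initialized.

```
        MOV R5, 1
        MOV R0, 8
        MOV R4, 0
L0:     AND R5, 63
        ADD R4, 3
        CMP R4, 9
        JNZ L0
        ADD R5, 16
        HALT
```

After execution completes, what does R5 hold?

17

MOV R5, 1 → R5=1
MOV R0, 8 → R0=8
MOV R4, 0 → R4=0
AND R5, 63 → R5=1&63=1
ADD R4, 3 → R4=0+3=3
CMP R4, 9  (cmp 3,9)
JNZ L0: taken
AND R5, 63 → R5=1&63=1
ADD R4, 3 → R4=3+3=6
CMP R4, 9  (cmp 6,9)
JNZ L0: taken
AND R5, 63 → R5=1&63=1
ADD R4, 3 → R4=6+3=9
CMP R4, 9  (cmp 9,9)
JNZ L0: not taken
ADD R5, 16 → R5=1+16=17
halt.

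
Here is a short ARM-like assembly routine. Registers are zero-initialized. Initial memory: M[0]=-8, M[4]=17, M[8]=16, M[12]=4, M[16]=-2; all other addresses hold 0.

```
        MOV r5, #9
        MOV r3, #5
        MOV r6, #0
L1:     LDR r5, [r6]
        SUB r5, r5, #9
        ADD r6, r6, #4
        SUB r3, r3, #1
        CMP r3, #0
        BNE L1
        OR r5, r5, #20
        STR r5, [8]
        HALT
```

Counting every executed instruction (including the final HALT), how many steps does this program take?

36

r5=9
r3=5
r6=0
r5=M[0]=-8
r5=(-8)-9=-17
r6=0+4=4
r3=5-1=4
CMP r3, #0  (cmp 4,0)
BNE L1: taken
r5=M[4]=17
r5=17-9=8
r6=4+4=8
r3=4-1=3
CMP r3, #0  (cmp 3,0)
BNE L1: taken
r5=M[8]=16
r5=16-9=7
r6=8+4=12
r3=3-1=2
CMP r3, #0  (cmp 2,0)
BNE L1: taken
r5=M[12]=4
r5=4-9=-5
r6=12+4=16
r3=2-1=1
CMP r3, #0  (cmp 1,0)
BNE L1: taken
r5=M[16]=-2
r5=(-2)-9=-11
r6=16+4=20
r3=1-1=0
CMP r3, #0  (cmp 0,0)
BNE L1: not taken
r5=(-11)|20=-11
STR r5, [8] → M[8]=-11
halt.
Total executed instructions: 36.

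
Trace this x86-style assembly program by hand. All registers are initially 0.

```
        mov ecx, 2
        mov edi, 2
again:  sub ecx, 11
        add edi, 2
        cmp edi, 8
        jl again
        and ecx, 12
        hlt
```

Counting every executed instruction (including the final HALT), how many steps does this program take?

mov ecx, 2 → ecx=2
mov edi, 2 → edi=2
sub ecx, 11 → ecx=2-11=-9
add edi, 2 → edi=2+2=4
cmp edi, 8  (cmp 4,8)
jl again: taken
sub ecx, 11 → ecx=(-9)-11=-20
add edi, 2 → edi=4+2=6
cmp edi, 8  (cmp 6,8)
jl again: taken
sub ecx, 11 → ecx=(-20)-11=-31
add edi, 2 → edi=6+2=8
cmp edi, 8  (cmp 8,8)
jl again: not taken
and ecx, 12 → ecx=(-31)&12=0
halt.
Total executed instructions: 16.

16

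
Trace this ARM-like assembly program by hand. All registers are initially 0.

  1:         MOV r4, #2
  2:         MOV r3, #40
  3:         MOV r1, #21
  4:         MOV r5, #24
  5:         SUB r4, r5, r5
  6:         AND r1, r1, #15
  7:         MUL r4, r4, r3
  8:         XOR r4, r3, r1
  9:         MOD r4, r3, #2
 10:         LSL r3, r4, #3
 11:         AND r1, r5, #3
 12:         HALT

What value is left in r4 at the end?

0

r4=2
r3=40
r1=21
r5=24
r4=24-24=0
r1=21&15=5
r4=0*40=0
r4=40^5=45
r4=40%2=0
r3=0<<3=0
r1=24&3=0
halt.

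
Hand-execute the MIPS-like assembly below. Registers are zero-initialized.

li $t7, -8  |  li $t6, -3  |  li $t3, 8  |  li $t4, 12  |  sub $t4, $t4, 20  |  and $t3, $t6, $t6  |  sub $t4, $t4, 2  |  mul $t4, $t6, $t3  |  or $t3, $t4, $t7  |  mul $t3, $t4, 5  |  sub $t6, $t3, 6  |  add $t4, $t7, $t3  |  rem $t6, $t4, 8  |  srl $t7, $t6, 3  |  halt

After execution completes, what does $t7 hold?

li $t7, -8 → $t7=-8
li $t6, -3 → $t6=-3
li $t3, 8 → $t3=8
li $t4, 12 → $t4=12
sub $t4, $t4, 20 → $t4=12-20=-8
and $t3, $t6, $t6 → $t3=(-3)&(-3)=-3
sub $t4, $t4, 2 → $t4=(-8)-2=-10
mul $t4, $t6, $t3 → $t4=(-3)*(-3)=9
or $t3, $t4, $t7 → $t3=9|(-8)=-7
mul $t3, $t4, 5 → $t3=9*5=45
sub $t6, $t3, 6 → $t6=45-6=39
add $t4, $t7, $t3 → $t4=(-8)+45=37
rem $t6, $t4, 8 → $t6=37%8=5
srl $t7, $t6, 3 → $t7=5>>3=0
halt.

0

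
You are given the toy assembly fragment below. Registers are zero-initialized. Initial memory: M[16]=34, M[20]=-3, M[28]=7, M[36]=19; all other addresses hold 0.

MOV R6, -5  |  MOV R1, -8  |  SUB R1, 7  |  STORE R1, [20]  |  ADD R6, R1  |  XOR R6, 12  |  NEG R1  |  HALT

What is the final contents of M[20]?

after MOV R6, -5: R6=-5
after MOV R1, -8: R1=-8
after SUB R1, 7: R1=(-8)-7=-15
STORE R1, [20] → M[20]=-15
after ADD R6, R1: R6=(-5)+(-15)=-20
after XOR R6, 12: R6=(-20)^12=-32
after NEG R1: R1=-(-15)=15
halt.

-15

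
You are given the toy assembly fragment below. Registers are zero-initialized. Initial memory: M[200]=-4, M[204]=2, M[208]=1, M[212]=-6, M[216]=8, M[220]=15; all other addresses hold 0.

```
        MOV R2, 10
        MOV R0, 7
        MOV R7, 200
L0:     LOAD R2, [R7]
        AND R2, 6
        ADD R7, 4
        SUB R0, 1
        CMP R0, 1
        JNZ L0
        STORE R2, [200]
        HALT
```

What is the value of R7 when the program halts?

224

R2=10
R0=7
R7=200
R2=M[200]=-4
R2=(-4)&6=4
R7=200+4=204
R0=7-1=6
CMP R0, 1  (cmp 6,1)
JNZ L0: taken
R2=M[204]=2
R2=2&6=2
R7=204+4=208
R0=6-1=5
CMP R0, 1  (cmp 5,1)
JNZ L0: taken
R2=M[208]=1
R2=1&6=0
R7=208+4=212
R0=5-1=4
CMP R0, 1  (cmp 4,1)
JNZ L0: taken
R2=M[212]=-6
R2=(-6)&6=2
R7=212+4=216
R0=4-1=3
CMP R0, 1  (cmp 3,1)
JNZ L0: taken
R2=M[216]=8
R2=8&6=0
R7=216+4=220
R0=3-1=2
CMP R0, 1  (cmp 2,1)
JNZ L0: taken
R2=M[220]=15
R2=15&6=6
R7=220+4=224
R0=2-1=1
CMP R0, 1  (cmp 1,1)
JNZ L0: not taken
STORE R2, [200] → M[200]=6
halt.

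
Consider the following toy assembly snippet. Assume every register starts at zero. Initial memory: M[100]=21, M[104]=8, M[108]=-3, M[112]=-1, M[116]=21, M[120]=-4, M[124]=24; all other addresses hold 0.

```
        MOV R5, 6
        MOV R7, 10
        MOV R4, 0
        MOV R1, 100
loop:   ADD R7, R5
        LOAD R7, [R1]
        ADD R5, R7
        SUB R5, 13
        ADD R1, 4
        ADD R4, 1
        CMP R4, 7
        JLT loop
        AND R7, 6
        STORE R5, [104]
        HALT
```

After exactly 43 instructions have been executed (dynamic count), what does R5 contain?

-13

after MOV R5, 6: R5=6
after MOV R7, 10: R7=10
after MOV R4, 0: R4=0
after MOV R1, 100: R1=100
after ADD R7, R5: R7=10+6=16
after LOAD R7, [R1]: R7=M[100]=21
after ADD R5, R7: R5=6+21=27
after SUB R5, 13: R5=27-13=14
after ADD R1, 4: R1=100+4=104
after ADD R4, 1: R4=0+1=1
CMP R4, 7  (cmp 1,7)
JLT loop: taken
after ADD R7, R5: R7=21+14=35
after LOAD R7, [R1]: R7=M[104]=8
after ADD R5, R7: R5=14+8=22
after SUB R5, 13: R5=22-13=9
after ADD R1, 4: R1=104+4=108
after ADD R4, 1: R4=1+1=2
CMP R4, 7  (cmp 2,7)
JLT loop: taken
after ADD R7, R5: R7=8+9=17
after LOAD R7, [R1]: R7=M[108]=-3
after ADD R5, R7: R5=9+(-3)=6
after SUB R5, 13: R5=6-13=-7
after ADD R1, 4: R1=108+4=112
after ADD R4, 1: R4=2+1=3
CMP R4, 7  (cmp 3,7)
JLT loop: taken
after ADD R7, R5: R7=(-3)+(-7)=-10
after LOAD R7, [R1]: R7=M[112]=-1
after ADD R5, R7: R5=(-7)+(-1)=-8
after SUB R5, 13: R5=(-8)-13=-21
after ADD R1, 4: R1=112+4=116
after ADD R4, 1: R4=3+1=4
CMP R4, 7  (cmp 4,7)
JLT loop: taken
after ADD R7, R5: R7=(-1)+(-21)=-22
after LOAD R7, [R1]: R7=M[116]=21
after ADD R5, R7: R5=(-21)+21=0
after SUB R5, 13: R5=0-13=-13
after ADD R1, 4: R1=116+4=120
after ADD R4, 1: R4=4+1=5
CMP R4, 7  (cmp 5,7)
After step 43: R5 = -13.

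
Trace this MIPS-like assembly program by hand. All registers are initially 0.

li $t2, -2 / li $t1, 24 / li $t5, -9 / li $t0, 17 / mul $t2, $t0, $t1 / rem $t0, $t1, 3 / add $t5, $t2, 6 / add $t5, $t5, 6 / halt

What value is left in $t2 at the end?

$t2=-2
$t1=24
$t5=-9
$t0=17
$t2=17*24=408
$t0=24%3=0
$t5=408+6=414
$t5=414+6=420
halt.

408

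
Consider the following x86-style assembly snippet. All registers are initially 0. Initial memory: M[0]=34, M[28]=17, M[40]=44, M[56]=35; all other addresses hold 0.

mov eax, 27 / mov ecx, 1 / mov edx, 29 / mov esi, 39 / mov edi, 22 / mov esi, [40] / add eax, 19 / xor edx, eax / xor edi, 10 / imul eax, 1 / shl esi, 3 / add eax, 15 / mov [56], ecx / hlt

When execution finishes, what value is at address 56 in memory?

mov eax, 27 → eax=27
mov ecx, 1 → ecx=1
mov edx, 29 → edx=29
mov esi, 39 → esi=39
mov edi, 22 → edi=22
mov esi, [40] → esi=M[40]=44
add eax, 19 → eax=27+19=46
xor edx, eax → edx=29^46=51
xor edi, 10 → edi=22^10=28
imul eax, 1 → eax=46*1=46
shl esi, 3 → esi=44<<3=352
add eax, 15 → eax=46+15=61
mov [56], ecx → M[56]=1
halt.

1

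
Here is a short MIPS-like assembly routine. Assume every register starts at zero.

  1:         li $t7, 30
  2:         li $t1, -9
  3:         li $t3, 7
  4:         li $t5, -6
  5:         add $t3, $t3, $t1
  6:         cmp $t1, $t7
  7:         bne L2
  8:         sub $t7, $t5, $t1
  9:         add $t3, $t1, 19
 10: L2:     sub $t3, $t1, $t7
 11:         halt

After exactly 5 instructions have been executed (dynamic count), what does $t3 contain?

-2

li $t7, 30 → $t7=30
li $t1, -9 → $t1=-9
li $t3, 7 → $t3=7
li $t5, -6 → $t5=-6
add $t3, $t3, $t1 → $t3=7+(-9)=-2
After step 5: $t3 = -2.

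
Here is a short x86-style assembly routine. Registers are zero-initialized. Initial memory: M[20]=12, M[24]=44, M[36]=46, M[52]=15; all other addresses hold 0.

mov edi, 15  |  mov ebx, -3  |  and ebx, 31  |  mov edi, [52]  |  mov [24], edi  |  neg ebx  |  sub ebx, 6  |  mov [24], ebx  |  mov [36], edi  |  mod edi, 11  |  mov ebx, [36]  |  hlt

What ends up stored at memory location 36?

mov edi, 15 → edi=15
mov ebx, -3 → ebx=-3
and ebx, 31 → ebx=(-3)&31=29
mov edi, [52] → edi=M[52]=15
mov [24], edi → M[24]=15
neg ebx → ebx=-(29)=-29
sub ebx, 6 → ebx=(-29)-6=-35
mov [24], ebx → M[24]=-35
mov [36], edi → M[36]=15
mod edi, 11 → edi=15%11=4
mov ebx, [36] → ebx=M[36]=15
halt.

15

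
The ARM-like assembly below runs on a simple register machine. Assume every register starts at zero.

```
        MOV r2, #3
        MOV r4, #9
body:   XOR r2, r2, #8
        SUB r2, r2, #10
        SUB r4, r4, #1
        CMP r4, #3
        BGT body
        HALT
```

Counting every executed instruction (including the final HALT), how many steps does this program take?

33

after MOV r2, #3: r2=3
after MOV r4, #9: r4=9
after XOR r2, r2, #8: r2=3^8=11
after SUB r2, r2, #10: r2=11-10=1
after SUB r4, r4, #1: r4=9-1=8
CMP r4, #3  (cmp 8,3)
BGT body: taken
after XOR r2, r2, #8: r2=1^8=9
after SUB r2, r2, #10: r2=9-10=-1
after SUB r4, r4, #1: r4=8-1=7
CMP r4, #3  (cmp 7,3)
BGT body: taken
after XOR r2, r2, #8: r2=(-1)^8=-9
after SUB r2, r2, #10: r2=(-9)-10=-19
after SUB r4, r4, #1: r4=7-1=6
CMP r4, #3  (cmp 6,3)
BGT body: taken
after XOR r2, r2, #8: r2=(-19)^8=-27
after SUB r2, r2, #10: r2=(-27)-10=-37
after SUB r4, r4, #1: r4=6-1=5
CMP r4, #3  (cmp 5,3)
BGT body: taken
after XOR r2, r2, #8: r2=(-37)^8=-45
after SUB r2, r2, #10: r2=(-45)-10=-55
after SUB r4, r4, #1: r4=5-1=4
CMP r4, #3  (cmp 4,3)
BGT body: taken
after XOR r2, r2, #8: r2=(-55)^8=-63
after SUB r2, r2, #10: r2=(-63)-10=-73
after SUB r4, r4, #1: r4=4-1=3
CMP r4, #3  (cmp 3,3)
BGT body: not taken
halt.
Total executed instructions: 33.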